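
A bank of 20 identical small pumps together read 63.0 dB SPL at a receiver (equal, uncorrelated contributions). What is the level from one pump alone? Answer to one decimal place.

50.0 dB SPL

20 equal incoherent sources add 10·log₁₀(20) = 13.01 dB over one source.
L_one = 63.0 − 13.01 = 50.0 dB SPL.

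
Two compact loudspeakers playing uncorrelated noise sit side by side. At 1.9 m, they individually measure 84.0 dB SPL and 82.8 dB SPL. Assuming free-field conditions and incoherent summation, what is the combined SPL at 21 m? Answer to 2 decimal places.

65.58 dB SPL

Combined at 1.9 m: 10·log₁₀(10^(84.0/10)+10^(82.8/10)) = 86.452 dB SPL.
Then apply −20·log₁₀(21/1.9) = -20.869 dB → 65.58 dB SPL.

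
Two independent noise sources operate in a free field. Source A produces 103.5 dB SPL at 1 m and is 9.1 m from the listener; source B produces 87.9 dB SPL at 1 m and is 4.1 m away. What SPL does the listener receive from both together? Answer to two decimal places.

At the listener: L_A = 103.5 − 20·log₁₀(9.1) = 84.319 dB; L_B = 87.9 − 20·log₁₀(4.1) = 75.644 dB.
Combined: 10·log₁₀(10^(84.319/10)+10^(75.644/10)) = 84.87 dB SPL.

84.87 dB SPL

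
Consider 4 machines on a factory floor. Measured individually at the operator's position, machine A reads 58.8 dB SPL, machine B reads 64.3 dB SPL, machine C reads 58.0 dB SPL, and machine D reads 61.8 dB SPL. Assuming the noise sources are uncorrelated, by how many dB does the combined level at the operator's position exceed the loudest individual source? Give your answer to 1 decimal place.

Incoherent sources sum as intensities:
L_total = 10·log₁₀(10^(58.8/10) + 10^(64.3/10) + 10^(58.0/10) + 10^(61.8/10)) = 67.48 dB SPL.
Excess over the loudest (64.3 dB): 67.48 − 64.3 = 3.2 dB.

3.2 dB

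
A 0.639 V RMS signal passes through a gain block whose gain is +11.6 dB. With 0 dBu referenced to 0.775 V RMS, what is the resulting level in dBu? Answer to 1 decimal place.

+9.9 dBu

Input level: 20·log₁₀(0.639/0.775) = -1.68 dBu.
Output: -1.68 + 11.6 = +9.9 dBu.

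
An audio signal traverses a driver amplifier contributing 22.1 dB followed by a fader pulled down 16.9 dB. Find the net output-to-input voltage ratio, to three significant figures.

Net gain = 22.1 + (−16.9) = 5.2 dB.
Voltage ratio = 10^(5.2/20) = 1.82.

1.82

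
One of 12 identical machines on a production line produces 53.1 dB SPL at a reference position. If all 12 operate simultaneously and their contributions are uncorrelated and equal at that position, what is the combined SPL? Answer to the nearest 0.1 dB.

63.9 dB SPL

12 equal incoherent sources raise the level by 10·log₁₀(12) = 10.79 dB.
L_total = 53.1 + 10.79 = 63.9 dB SPL.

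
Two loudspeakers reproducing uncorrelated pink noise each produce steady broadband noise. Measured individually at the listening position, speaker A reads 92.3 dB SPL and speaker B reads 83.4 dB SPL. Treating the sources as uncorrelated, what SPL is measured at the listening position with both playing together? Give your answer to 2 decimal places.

92.83 dB SPL

Uncorrelated sources add in intensity (power), not in dB.
L_total = 10·log₁₀(10^(92.3/10) + 10^(83.4/10)) = 10·log₁₀(1917000000) = 92.83 dB SPL.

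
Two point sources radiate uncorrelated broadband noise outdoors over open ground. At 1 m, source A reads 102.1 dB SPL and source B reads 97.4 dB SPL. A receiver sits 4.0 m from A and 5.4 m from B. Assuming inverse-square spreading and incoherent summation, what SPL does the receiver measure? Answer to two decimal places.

At the listener: L_A = 102.1 − 20·log₁₀(4.0) = 90.059 dB; L_B = 97.4 − 20·log₁₀(5.4) = 82.752 dB.
Combined: 10·log₁₀(10^(90.059/10)+10^(82.752/10)) = 90.80 dB SPL.

90.80 dB SPL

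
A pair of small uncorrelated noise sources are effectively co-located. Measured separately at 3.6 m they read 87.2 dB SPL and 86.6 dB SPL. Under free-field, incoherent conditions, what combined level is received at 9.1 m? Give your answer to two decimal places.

81.87 dB SPL

Combined at 3.6 m: 10·log₁₀(10^(87.2/10)+10^(86.6/10)) = 89.921 dB SPL.
Then apply −20·log₁₀(9.1/3.6) = -8.055 dB → 81.87 dB SPL.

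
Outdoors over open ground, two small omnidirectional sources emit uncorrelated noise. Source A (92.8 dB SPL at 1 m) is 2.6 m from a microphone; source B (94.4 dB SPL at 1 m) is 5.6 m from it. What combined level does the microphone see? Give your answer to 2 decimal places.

85.68 dB SPL

At the listener: L_A = 92.8 − 20·log₁₀(2.6) = 84.501 dB; L_B = 94.4 − 20·log₁₀(5.6) = 79.436 dB.
Combined: 10·log₁₀(10^(84.501/10)+10^(79.436/10)) = 85.68 dB SPL.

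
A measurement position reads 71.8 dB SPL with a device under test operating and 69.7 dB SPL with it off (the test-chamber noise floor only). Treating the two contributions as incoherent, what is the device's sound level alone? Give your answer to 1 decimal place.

Background correction is a power subtraction:
L_src = 10·log₁₀(10^(71.8/10) − 10^(69.7/10)) = 10·log₁₀(5803000) = 67.6 dB SPL.

67.6 dB SPL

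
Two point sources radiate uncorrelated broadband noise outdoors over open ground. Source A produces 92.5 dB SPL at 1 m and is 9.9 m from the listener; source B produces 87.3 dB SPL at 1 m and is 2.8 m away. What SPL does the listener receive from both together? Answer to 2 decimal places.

79.38 dB SPL

At the listener: L_A = 92.5 − 20·log₁₀(9.9) = 72.587 dB; L_B = 87.3 − 20·log₁₀(2.8) = 78.357 dB.
Combined: 10·log₁₀(10^(72.587/10)+10^(78.357/10)) = 79.38 dB SPL.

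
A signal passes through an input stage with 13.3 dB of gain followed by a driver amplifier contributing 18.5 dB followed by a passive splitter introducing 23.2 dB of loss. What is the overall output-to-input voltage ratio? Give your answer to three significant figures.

Net gain = 13.3 + 18.5 + (−23.2) = 8.6 dB.
Voltage ratio = 10^(8.6/20) = 2.69.

2.69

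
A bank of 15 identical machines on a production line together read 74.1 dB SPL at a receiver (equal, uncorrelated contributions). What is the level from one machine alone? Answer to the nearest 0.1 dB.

62.3 dB SPL

15 equal incoherent sources add 10·log₁₀(15) = 11.76 dB over one source.
L_one = 74.1 − 11.76 = 62.3 dB SPL.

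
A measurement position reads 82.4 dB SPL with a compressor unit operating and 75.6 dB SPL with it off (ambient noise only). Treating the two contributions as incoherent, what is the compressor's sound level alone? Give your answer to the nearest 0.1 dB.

81.4 dB SPL

Remove the background by subtracting linear intensities:
L_src = 10·log₁₀(10^(82.4/10) − 10^(75.6/10)) = 10·log₁₀(137500000) = 81.4 dB SPL.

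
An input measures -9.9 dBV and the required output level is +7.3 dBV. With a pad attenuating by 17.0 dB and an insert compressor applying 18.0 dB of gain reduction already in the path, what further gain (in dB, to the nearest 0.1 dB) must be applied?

The required make-up gain is the shortfall in the dB sum.
G = +7.3 − (-9.9) + 17.0 + 18.0 = 52.2 dB.

52.2 dB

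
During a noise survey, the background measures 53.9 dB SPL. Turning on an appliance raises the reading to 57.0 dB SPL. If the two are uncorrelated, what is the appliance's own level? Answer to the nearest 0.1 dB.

54.1 dB SPL

Remove the background by subtracting linear intensities:
L_src = 10·log₁₀(10^(57.0/10) − 10^(53.9/10)) = 10·log₁₀(255700) = 54.1 dB SPL.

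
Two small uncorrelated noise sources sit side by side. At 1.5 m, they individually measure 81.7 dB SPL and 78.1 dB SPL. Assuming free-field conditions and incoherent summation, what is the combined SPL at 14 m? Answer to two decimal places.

Combined at 1.5 m: 10·log₁₀(10^(81.7/10)+10^(78.1/10)) = 83.273 dB SPL.
Then apply −20·log₁₀(14/1.5) = -19.401 dB → 63.87 dB SPL.

63.87 dB SPL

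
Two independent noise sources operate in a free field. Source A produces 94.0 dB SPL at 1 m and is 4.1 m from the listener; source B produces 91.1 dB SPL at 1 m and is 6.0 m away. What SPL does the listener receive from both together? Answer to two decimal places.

At the listener: L_A = 94.0 − 20·log₁₀(4.1) = 81.744 dB; L_B = 91.1 − 20·log₁₀(6.0) = 75.537 dB.
Combined: 10·log₁₀(10^(81.744/10)+10^(75.537/10)) = 82.68 dB SPL.

82.68 dB SPL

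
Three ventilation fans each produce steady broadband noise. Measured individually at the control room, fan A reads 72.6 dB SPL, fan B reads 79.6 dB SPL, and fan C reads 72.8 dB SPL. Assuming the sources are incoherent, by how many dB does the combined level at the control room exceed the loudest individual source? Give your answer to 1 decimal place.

Add the sources as powers (linear), then convert back to dB:
L_total = 10·log₁₀(10^(72.6/10) + 10^(79.6/10) + 10^(72.8/10)) = 81.09 dB SPL.
Excess over the loudest (79.6 dB): 81.09 − 79.6 = 1.5 dB.

1.5 dB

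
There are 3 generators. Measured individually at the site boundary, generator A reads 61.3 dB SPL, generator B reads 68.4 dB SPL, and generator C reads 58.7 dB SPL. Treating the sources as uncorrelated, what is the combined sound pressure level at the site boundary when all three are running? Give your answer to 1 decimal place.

69.5 dB SPL

Uncorrelated sources add in intensity (power), not in dB.
L_total = 10·log₁₀(10^(61.3/10) + 10^(68.4/10) + 10^(58.7/10)) = 10·log₁₀(9009000) = 69.5 dB SPL.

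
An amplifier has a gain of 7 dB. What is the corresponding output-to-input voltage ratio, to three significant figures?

2.24

Voltage ratio = 10^(dB/20).
10^(7/20) = 10^(0.3500) = 2.24.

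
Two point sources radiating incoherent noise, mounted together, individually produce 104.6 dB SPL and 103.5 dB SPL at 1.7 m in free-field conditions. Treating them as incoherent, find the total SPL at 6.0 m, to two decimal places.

Combined at 1.7 m: 10·log₁₀(10^(104.6/10)+10^(103.5/10)) = 107.095 dB SPL.
Then apply −20·log₁₀(6.0/1.7) = -10.954 dB → 96.14 dB SPL.

96.14 dB SPL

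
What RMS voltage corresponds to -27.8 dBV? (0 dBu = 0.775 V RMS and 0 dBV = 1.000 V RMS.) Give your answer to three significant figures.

0.0407 V

V = 1.000 V × 10^(-27.8/20).
= 1.000 × 0.04074 = 0.0407 V.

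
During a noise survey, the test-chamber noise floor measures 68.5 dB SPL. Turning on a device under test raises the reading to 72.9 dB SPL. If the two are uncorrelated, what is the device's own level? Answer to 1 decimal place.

Remove the background by subtracting linear intensities:
L_src = 10·log₁₀(10^(72.9/10) − 10^(68.5/10)) = 10·log₁₀(12420000) = 70.9 dB SPL.

70.9 dB SPL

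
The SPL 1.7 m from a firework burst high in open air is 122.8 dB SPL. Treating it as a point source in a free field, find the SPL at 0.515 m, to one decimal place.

133.2 dB SPL

Inverse-square spreading gives ΔL = −20·log₁₀(d₂/d₁).
ΔL = −20·log₁₀(0.515/1.7) = 10.37 dB, so L₂ = 122.8 + (10.37) = 133.2 dB SPL.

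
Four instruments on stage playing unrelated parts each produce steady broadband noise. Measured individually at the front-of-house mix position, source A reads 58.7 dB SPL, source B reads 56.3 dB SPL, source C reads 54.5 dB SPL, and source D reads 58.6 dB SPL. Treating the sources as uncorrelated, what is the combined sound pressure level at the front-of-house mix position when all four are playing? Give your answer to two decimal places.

Add the sources as powers (linear), then convert back to dB:
L_total = 10·log₁₀(10^(58.7/10) + 10^(56.3/10) + 10^(54.5/10) + 10^(58.6/10)) = 10·log₁₀(2174000) = 63.37 dB SPL.

63.37 dB SPL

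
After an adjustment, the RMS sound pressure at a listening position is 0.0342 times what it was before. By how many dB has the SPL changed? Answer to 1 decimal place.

-29.3 dB

SPL change from a pressure ratio uses the 20·log₁₀ form:
20·log₁₀(0.0342) = -29.3 dB.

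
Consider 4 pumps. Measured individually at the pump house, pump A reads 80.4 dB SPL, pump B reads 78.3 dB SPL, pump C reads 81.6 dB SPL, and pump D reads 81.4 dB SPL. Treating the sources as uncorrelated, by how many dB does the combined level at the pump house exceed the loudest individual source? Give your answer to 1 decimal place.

Incoherent sources sum as intensities:
L_total = 10·log₁₀(10^(80.4/10) + 10^(78.3/10) + 10^(81.6/10) + 10^(81.4/10)) = 86.63 dB SPL.
Excess over the loudest (81.6 dB): 86.63 − 81.6 = 5.0 dB.

5.0 dB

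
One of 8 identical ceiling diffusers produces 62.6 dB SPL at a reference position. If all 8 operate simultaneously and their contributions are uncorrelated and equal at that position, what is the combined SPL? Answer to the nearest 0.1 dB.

71.6 dB SPL

8 equal incoherent sources raise the level by 10·log₁₀(8) = 9.03 dB.
L_total = 62.6 + 9.03 = 71.6 dB SPL.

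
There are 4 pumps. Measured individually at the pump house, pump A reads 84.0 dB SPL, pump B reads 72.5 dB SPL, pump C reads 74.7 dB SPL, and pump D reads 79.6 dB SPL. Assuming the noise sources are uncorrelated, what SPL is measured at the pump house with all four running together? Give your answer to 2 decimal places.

85.91 dB SPL

Incoherent sources sum as intensities:
L_total = 10·log₁₀(10^(84.0/10) + 10^(72.5/10) + 10^(74.7/10) + 10^(79.6/10)) = 10·log₁₀(389700000) = 85.91 dB SPL.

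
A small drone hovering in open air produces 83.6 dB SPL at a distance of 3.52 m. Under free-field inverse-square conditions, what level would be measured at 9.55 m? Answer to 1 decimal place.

74.9 dB SPL

Inverse-square spreading gives ΔL = −20·log₁₀(d₂/d₁).
ΔL = −20·log₁₀(9.55/3.52) = -8.67 dB, so L₂ = 83.6 + (-8.67) = 74.9 dB SPL.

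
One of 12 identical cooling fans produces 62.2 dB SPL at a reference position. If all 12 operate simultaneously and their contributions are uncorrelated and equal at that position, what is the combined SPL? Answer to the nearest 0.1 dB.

12 equal incoherent sources raise the level by 10·log₁₀(12) = 10.79 dB.
L_total = 62.2 + 10.79 = 73.0 dB SPL.

73.0 dB SPL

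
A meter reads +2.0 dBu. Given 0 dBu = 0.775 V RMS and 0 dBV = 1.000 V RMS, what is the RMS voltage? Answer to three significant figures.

V = 0.775 V × 10^(+2.0/20).
= 0.775 × 1.259 = 0.976 V.

0.976 V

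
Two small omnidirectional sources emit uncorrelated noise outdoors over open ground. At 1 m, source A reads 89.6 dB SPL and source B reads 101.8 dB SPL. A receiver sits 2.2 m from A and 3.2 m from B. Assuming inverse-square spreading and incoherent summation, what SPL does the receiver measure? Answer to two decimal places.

92.22 dB SPL

At the listener: L_A = 89.6 − 20·log₁₀(2.2) = 82.752 dB; L_B = 101.8 − 20·log₁₀(3.2) = 91.697 dB.
Combined: 10·log₁₀(10^(82.752/10)+10^(91.697/10)) = 92.22 dB SPL.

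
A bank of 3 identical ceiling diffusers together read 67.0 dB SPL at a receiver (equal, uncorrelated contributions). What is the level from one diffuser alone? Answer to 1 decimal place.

62.2 dB SPL

3 equal incoherent sources add 10·log₁₀(3) = 4.77 dB over one source.
L_one = 67.0 − 4.77 = 62.2 dB SPL.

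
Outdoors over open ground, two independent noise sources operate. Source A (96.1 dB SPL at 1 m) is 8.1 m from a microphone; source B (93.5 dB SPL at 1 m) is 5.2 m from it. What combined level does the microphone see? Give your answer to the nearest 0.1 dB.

At the listener: L_A = 96.1 − 20·log₁₀(8.1) = 77.93 dB; L_B = 93.5 − 20·log₁₀(5.2) = 79.18 dB.
Combined: 10·log₁₀(10^(77.93/10)+10^(79.18/10)) = 81.6 dB SPL.

81.6 dB SPL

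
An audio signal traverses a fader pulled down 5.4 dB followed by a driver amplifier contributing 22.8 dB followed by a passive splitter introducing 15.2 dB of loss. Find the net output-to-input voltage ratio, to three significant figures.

1.29

Net gain = (−5.4) + 22.8 + (−15.2) = 2.2 dB.
Voltage ratio = 10^(2.2/20) = 1.29.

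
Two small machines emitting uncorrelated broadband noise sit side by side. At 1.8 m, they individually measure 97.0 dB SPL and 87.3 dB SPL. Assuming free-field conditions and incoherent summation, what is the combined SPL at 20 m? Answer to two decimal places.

Combined at 1.8 m: 10·log₁₀(10^(97.0/10)+10^(87.3/10)) = 97.442 dB SPL.
Then apply −20·log₁₀(20/1.8) = -20.915 dB → 76.53 dB SPL.

76.53 dB SPL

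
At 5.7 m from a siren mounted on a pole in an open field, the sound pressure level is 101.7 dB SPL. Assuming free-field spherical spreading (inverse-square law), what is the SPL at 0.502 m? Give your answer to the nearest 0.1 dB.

For a point source in a free field, ΔL = −20·log₁₀(d₂/d₁).
ΔL = −20·log₁₀(0.502/5.7) = 21.10 dB, so L₂ = 101.7 + (21.10) = 122.8 dB SPL.

122.8 dB SPL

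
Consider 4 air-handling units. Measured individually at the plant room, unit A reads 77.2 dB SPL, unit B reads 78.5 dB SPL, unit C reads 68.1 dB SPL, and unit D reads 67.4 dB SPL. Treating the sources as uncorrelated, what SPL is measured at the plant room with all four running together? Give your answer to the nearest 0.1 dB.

Incoherent sources sum as intensities:
L_total = 10·log₁₀(10^(77.2/10) + 10^(78.5/10) + 10^(68.1/10) + 10^(67.4/10)) = 10·log₁₀(135200000) = 81.3 dB SPL.

81.3 dB SPL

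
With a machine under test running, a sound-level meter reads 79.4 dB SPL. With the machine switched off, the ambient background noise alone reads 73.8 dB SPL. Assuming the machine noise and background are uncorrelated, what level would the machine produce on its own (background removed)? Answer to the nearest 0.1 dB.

78.0 dB SPL

Background correction is a power subtraction:
L_src = 10·log₁₀(10^(79.4/10) − 10^(73.8/10)) = 10·log₁₀(63110000) = 78.0 dB SPL.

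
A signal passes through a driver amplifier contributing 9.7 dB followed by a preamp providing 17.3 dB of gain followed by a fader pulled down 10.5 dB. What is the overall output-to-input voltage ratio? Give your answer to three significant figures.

Net gain = 9.7 + 17.3 + (−10.5) = 16.5 dB.
Voltage ratio = 10^(16.5/20) = 6.68.

6.68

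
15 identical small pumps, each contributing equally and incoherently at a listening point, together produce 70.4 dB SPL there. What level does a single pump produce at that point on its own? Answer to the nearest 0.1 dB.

58.6 dB SPL

15 equal incoherent sources add 10·log₁₀(15) = 11.76 dB over one source.
L_one = 70.4 − 11.76 = 58.6 dB SPL.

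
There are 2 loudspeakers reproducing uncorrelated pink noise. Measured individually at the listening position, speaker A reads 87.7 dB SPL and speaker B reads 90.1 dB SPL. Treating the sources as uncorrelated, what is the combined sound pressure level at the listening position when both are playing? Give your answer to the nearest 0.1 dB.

92.1 dB SPL

Incoherent sources sum as intensities:
L_total = 10·log₁₀(10^(87.7/10) + 10^(90.1/10)) = 10·log₁₀(1612000000) = 92.1 dB SPL.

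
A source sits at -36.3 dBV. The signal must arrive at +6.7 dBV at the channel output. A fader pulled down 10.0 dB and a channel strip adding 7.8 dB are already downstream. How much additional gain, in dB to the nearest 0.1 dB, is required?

The required make-up gain is the shortfall in the dB sum.
G = +6.7 − (-36.3) + 10.0 − 7.8 = 45.2 dB.

45.2 dB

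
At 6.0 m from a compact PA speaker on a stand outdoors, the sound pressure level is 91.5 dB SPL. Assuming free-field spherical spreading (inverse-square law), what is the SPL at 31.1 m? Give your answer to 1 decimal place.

Free-field point source: level drops by 20·log₁₀ of the distance ratio.
ΔL = −20·log₁₀(31.1/6.0) = -14.29 dB, so L₂ = 91.5 + (-14.29) = 77.2 dB SPL.

77.2 dB SPL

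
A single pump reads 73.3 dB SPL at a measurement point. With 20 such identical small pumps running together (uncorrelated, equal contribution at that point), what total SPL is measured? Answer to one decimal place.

20 equal incoherent sources raise the level by 10·log₁₀(20) = 13.01 dB.
L_total = 73.3 + 13.01 = 86.3 dB SPL.

86.3 dB SPL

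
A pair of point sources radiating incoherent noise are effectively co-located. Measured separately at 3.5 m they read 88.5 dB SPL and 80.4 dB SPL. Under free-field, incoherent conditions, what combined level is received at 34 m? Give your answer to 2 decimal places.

Combined at 3.5 m: 10·log₁₀(10^(88.5/10)+10^(80.4/10)) = 89.125 dB SPL.
Then apply −20·log₁₀(34/3.5) = -19.748 dB → 69.38 dB SPL.

69.38 dB SPL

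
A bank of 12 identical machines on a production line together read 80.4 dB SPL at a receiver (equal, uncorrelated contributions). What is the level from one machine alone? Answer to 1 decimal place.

69.6 dB SPL

12 equal incoherent sources add 10·log₁₀(12) = 10.79 dB over one source.
L_one = 80.4 − 10.79 = 69.6 dB SPL.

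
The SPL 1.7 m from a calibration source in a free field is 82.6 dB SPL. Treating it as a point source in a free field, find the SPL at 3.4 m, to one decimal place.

Free-field point source: level drops by 20·log₁₀ of the distance ratio.
ΔL = −20·log₁₀(3.4/1.7) = -6.02 dB, so L₂ = 82.6 + (-6.02) = 76.6 dB SPL.

76.6 dB SPL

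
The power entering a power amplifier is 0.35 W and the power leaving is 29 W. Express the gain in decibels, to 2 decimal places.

19.18 dB

For a power ratio, dB = 10·log₁₀(P₂/P₁).
10·log₁₀(29/0.35) = 10·log₁₀(82.86) = 19.18 dB.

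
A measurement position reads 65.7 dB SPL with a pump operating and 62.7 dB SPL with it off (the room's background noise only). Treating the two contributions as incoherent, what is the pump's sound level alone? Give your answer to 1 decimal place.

62.7 dB SPL

Remove the background by subtracting linear intensities:
L_src = 10·log₁₀(10^(65.7/10) − 10^(62.7/10)) = 10·log₁₀(1853000) = 62.7 dB SPL.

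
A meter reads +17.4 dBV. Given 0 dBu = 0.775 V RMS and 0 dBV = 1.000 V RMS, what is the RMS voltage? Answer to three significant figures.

7.41 V

V = 1.000 V × 10^(+17.4/20).
= 1.000 × 7.413 = 7.41 V.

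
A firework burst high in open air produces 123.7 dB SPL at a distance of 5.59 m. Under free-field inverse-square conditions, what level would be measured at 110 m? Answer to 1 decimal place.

97.8 dB SPL

For a point source in a free field, ΔL = −20·log₁₀(d₂/d₁).
ΔL = −20·log₁₀(110/5.59) = -25.88 dB, so L₂ = 123.7 + (-25.88) = 97.8 dB SPL.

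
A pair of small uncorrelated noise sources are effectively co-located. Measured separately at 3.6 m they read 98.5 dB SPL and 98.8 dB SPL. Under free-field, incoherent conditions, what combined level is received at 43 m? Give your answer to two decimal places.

Combined at 3.6 m: 10·log₁₀(10^(98.5/10)+10^(98.8/10)) = 101.663 dB SPL.
Then apply −20·log₁₀(43/3.6) = -21.543 dB → 80.12 dB SPL.

80.12 dB SPL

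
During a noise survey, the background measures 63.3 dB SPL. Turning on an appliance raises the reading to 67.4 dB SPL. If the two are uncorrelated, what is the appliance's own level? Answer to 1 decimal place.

65.3 dB SPL

Remove the background by subtracting linear intensities:
L_src = 10·log₁₀(10^(67.4/10) − 10^(63.3/10)) = 10·log₁₀(3357000) = 65.3 dB SPL.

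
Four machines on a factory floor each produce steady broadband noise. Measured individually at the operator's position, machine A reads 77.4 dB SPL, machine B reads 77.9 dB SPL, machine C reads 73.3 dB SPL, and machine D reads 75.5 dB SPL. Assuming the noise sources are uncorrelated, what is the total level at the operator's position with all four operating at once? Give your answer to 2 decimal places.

Uncorrelated sources add in intensity (power), not in dB.
L_total = 10·log₁₀(10^(77.4/10) + 10^(77.9/10) + 10^(73.3/10) + 10^(75.5/10)) = 10·log₁₀(173500000) = 82.39 dB SPL.

82.39 dB SPL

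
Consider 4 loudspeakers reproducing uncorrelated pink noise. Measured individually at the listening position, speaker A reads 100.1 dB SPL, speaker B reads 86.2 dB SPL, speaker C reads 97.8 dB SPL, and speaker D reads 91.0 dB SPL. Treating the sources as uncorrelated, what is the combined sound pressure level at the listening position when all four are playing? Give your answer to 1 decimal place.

102.5 dB SPL

Add the sources as powers (linear), then convert back to dB:
L_total = 10·log₁₀(10^(100.1/10) + 10^(86.2/10) + 10^(97.8/10) + 10^(91.0/10)) = 10·log₁₀(17934000000) = 102.5 dB SPL.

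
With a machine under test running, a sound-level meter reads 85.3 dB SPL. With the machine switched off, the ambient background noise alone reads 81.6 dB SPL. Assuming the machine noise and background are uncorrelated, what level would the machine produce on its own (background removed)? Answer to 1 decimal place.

Subtract intensities: L_src = 10·log₁₀(10^(L_total/10) − 10^(L_bg/10)).
L_src = 10·log₁₀(10^(85.3/10) − 10^(81.6/10)) = 10·log₁₀(194300000) = 82.9 dB SPL.

82.9 dB SPL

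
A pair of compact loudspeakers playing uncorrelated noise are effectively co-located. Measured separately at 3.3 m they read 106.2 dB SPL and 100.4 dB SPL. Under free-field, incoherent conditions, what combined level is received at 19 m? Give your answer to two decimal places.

Combined at 3.3 m: 10·log₁₀(10^(106.2/10)+10^(100.4/10)) = 107.214 dB SPL.
Then apply −20·log₁₀(19/3.3) = -15.205 dB → 92.01 dB SPL.

92.01 dB SPL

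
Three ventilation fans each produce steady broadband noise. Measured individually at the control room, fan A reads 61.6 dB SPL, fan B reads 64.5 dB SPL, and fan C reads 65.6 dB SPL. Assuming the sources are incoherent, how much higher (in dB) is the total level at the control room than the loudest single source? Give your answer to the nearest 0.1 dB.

3.4 dB

Incoherent sources sum as intensities:
L_total = 10·log₁₀(10^(61.6/10) + 10^(64.5/10) + 10^(65.6/10)) = 68.97 dB SPL.
Excess over the loudest (65.6 dB): 68.97 − 65.6 = 3.4 dB.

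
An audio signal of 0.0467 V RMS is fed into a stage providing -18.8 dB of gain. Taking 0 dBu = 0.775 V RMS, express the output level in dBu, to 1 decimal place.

-43.2 dBu

Input level: 20·log₁₀(0.0467/0.775) = -24.40 dBu.
Output: -24.40 − 18.8 = -43.2 dBu.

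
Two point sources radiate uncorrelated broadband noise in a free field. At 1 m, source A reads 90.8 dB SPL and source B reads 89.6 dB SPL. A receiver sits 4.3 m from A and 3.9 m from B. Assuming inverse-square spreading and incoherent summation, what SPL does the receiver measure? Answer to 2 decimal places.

80.97 dB SPL

At the listener: L_A = 90.8 − 20·log₁₀(4.3) = 78.131 dB; L_B = 89.6 − 20·log₁₀(3.9) = 77.779 dB.
Combined: 10·log₁₀(10^(78.131/10)+10^(77.779/10)) = 80.97 dB SPL.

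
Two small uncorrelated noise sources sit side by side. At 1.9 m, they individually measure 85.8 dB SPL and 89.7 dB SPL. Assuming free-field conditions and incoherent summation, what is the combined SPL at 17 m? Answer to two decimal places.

72.15 dB SPL

Combined at 1.9 m: 10·log₁₀(10^(85.8/10)+10^(89.7/10)) = 91.184 dB SPL.
Then apply −20·log₁₀(17/1.9) = -19.034 dB → 72.15 dB SPL.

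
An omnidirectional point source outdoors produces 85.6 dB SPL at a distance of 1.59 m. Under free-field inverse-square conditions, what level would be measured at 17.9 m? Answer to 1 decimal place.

Free-field point source: level drops by 20·log₁₀ of the distance ratio.
ΔL = −20·log₁₀(17.9/1.59) = -21.03 dB, so L₂ = 85.6 + (-21.03) = 64.6 dB SPL.

64.6 dB SPL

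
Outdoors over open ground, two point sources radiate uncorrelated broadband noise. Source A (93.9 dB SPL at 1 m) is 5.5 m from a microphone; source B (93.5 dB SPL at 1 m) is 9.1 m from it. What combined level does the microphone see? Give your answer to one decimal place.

80.3 dB SPL

At the listener: L_A = 93.9 − 20·log₁₀(5.5) = 79.09 dB; L_B = 93.5 − 20·log₁₀(9.1) = 74.32 dB.
Combined: 10·log₁₀(10^(79.09/10)+10^(74.32/10)) = 80.3 dB SPL.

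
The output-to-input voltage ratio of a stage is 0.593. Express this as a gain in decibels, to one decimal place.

-4.5 dB

For a voltage ratio, dB = 20·log₁₀(V₂/V₁).
20·log₁₀(0.593) = -4.5 dB.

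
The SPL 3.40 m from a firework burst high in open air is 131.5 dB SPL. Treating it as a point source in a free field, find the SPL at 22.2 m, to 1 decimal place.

115.2 dB SPL

For a point source in a free field, ΔL = −20·log₁₀(d₂/d₁).
ΔL = −20·log₁₀(22.2/3.40) = -16.30 dB, so L₂ = 131.5 + (-16.30) = 115.2 dB SPL.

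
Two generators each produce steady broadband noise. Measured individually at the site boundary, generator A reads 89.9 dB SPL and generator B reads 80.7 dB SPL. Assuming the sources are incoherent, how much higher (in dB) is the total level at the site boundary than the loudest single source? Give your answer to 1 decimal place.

Uncorrelated sources add in intensity (power), not in dB.
L_total = 10·log₁₀(10^(89.9/10) + 10^(80.7/10)) = 90.39 dB SPL.
Excess over the loudest (89.9 dB): 90.39 − 89.9 = 0.5 dB.

0.5 dB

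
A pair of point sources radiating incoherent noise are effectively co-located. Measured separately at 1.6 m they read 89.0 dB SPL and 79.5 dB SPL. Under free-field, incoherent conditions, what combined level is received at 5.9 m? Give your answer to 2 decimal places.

78.13 dB SPL

Combined at 1.6 m: 10·log₁₀(10^(89.0/10)+10^(79.5/10)) = 89.462 dB SPL.
Then apply −20·log₁₀(5.9/1.6) = -11.335 dB → 78.13 dB SPL.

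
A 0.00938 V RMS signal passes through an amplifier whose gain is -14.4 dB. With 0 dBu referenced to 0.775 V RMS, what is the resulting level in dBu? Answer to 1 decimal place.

-52.7 dBu

Input level: 20·log₁₀(0.00938/0.775) = -38.34 dBu.
Output: -38.34 − 14.4 = -52.7 dBu.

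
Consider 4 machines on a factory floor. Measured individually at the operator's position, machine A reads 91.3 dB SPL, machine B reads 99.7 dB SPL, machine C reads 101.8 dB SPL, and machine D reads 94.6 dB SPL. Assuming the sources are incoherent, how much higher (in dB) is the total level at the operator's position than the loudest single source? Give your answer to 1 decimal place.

Uncorrelated sources add in intensity (power), not in dB.
L_total = 10·log₁₀(10^(91.3/10) + 10^(99.7/10) + 10^(101.8/10) + 10^(94.6/10)) = 104.58 dB SPL.
Excess over the loudest (101.8 dB): 104.58 − 101.8 = 2.8 dB.

2.8 dB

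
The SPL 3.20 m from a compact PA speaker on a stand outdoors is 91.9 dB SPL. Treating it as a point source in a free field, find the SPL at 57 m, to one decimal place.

Free-field point source: level drops by 20·log₁₀ of the distance ratio.
ΔL = −20·log₁₀(57/3.20) = -25.01 dB, so L₂ = 91.9 + (-25.01) = 66.9 dB SPL.

66.9 dB SPL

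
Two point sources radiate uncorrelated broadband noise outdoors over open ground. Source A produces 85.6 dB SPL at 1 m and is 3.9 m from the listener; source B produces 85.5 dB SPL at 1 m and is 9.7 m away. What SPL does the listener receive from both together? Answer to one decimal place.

At the listener: L_A = 85.6 − 20·log₁₀(3.9) = 73.78 dB; L_B = 85.5 − 20·log₁₀(9.7) = 65.76 dB.
Combined: 10·log₁₀(10^(73.78/10)+10^(65.76/10)) = 74.4 dB SPL.

74.4 dB SPL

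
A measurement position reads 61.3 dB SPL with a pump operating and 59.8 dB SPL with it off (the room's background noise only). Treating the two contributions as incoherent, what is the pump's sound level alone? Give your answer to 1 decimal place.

56.0 dB SPL

Remove the background by subtracting linear intensities:
L_src = 10·log₁₀(10^(61.3/10) − 10^(59.8/10)) = 10·log₁₀(394000) = 56.0 dB SPL.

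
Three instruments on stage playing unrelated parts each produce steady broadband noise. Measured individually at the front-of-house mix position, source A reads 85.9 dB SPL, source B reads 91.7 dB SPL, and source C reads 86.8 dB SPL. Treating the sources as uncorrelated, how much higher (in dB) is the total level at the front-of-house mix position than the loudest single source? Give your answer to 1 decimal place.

Uncorrelated sources add in intensity (power), not in dB.
L_total = 10·log₁₀(10^(85.9/10) + 10^(91.7/10) + 10^(86.8/10)) = 93.70 dB SPL.
Excess over the loudest (91.7 dB): 93.70 − 91.7 = 2.0 dB.

2.0 dB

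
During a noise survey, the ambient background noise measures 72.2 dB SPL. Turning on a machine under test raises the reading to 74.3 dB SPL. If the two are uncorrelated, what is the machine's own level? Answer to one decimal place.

70.1 dB SPL

Background correction is a power subtraction:
L_src = 10·log₁₀(10^(74.3/10) − 10^(72.2/10)) = 10·log₁₀(10320000) = 70.1 dB SPL.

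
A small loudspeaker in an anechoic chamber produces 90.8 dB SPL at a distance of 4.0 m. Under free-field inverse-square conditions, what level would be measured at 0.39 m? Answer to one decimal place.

111.0 dB SPL

Inverse-square spreading gives ΔL = −20·log₁₀(d₂/d₁).
ΔL = −20·log₁₀(0.39/4.0) = 20.22 dB, so L₂ = 90.8 + (20.22) = 111.0 dB SPL.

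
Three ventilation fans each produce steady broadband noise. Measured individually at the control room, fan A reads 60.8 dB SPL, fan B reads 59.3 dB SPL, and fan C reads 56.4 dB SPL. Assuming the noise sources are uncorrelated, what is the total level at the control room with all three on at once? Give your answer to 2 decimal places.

Incoherent sources sum as intensities:
L_total = 10·log₁₀(10^(60.8/10) + 10^(59.3/10) + 10^(56.4/10)) = 10·log₁₀(2490000) = 63.96 dB SPL.

63.96 dB SPL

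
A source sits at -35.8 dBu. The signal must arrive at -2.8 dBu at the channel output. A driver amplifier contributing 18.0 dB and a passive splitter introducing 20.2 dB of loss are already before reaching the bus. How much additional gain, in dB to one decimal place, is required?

The required make-up gain is the shortfall in the dB sum.
G = -2.8 − (-35.8) − 18.0 + 20.2 = 35.2 dB.

35.2 dB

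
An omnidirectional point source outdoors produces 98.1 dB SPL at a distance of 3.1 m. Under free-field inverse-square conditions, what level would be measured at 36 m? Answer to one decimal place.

For a point source in a free field, ΔL = −20·log₁₀(d₂/d₁).
ΔL = −20·log₁₀(36/3.1) = -21.30 dB, so L₂ = 98.1 + (-21.30) = 76.8 dB SPL.

76.8 dB SPL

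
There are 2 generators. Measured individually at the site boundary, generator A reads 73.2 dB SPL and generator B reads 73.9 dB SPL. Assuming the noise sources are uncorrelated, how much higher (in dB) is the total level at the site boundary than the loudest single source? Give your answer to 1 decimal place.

Incoherent sources sum as intensities:
L_total = 10·log₁₀(10^(73.2/10) + 10^(73.9/10)) = 76.57 dB SPL.
Excess over the loudest (73.9 dB): 76.57 − 73.9 = 2.7 dB.

2.7 dB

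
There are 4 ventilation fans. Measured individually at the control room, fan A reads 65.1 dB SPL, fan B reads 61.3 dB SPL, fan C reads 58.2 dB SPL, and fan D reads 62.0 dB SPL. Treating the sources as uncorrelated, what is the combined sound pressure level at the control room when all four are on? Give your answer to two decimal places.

Add the sources as powers (linear), then convert back to dB:
L_total = 10·log₁₀(10^(65.1/10) + 10^(61.3/10) + 10^(58.2/10) + 10^(62.0/10)) = 10·log₁₀(6830000) = 68.34 dB SPL.

68.34 dB SPL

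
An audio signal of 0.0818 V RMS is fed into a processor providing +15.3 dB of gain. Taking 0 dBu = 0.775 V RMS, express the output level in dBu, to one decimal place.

Input level: 20·log₁₀(0.0818/0.775) = -19.53 dBu.
Output: -19.53 + 15.3 = -4.2 dBu.

-4.2 dBu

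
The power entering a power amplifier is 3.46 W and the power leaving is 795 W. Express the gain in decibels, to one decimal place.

23.6 dB

For a power ratio, dB = 10·log₁₀(P₂/P₁).
10·log₁₀(795/3.46) = 10·log₁₀(229.8) = 23.6 dB.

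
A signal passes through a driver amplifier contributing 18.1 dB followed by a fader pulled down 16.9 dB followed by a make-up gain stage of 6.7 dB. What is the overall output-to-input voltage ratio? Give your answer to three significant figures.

2.48

Net gain = 18.1 + (−16.9) + 6.7 = 7.9 dB.
Voltage ratio = 10^(7.9/20) = 2.48.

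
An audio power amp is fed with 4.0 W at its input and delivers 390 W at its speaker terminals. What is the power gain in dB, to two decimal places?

19.89 dB

For a power ratio, dB = 10·log₁₀(P₂/P₁).
10·log₁₀(390/4.0) = 10·log₁₀(97.50) = 19.89 dB.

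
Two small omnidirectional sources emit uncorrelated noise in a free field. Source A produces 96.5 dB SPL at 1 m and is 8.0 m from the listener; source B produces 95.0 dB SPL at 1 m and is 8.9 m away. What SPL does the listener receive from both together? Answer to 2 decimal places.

80.40 dB SPL

At the listener: L_A = 96.5 − 20·log₁₀(8.0) = 78.438 dB; L_B = 95.0 − 20·log₁₀(8.9) = 76.012 dB.
Combined: 10·log₁₀(10^(78.438/10)+10^(76.012/10)) = 80.40 dB SPL.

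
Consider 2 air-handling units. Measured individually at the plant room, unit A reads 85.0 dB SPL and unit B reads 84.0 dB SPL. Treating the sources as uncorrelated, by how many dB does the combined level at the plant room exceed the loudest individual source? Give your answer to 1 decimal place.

Add the sources as powers (linear), then convert back to dB:
L_total = 10·log₁₀(10^(85.0/10) + 10^(84.0/10)) = 87.54 dB SPL.
Excess over the loudest (85.0 dB): 87.54 − 85.0 = 2.5 dB.

2.5 dB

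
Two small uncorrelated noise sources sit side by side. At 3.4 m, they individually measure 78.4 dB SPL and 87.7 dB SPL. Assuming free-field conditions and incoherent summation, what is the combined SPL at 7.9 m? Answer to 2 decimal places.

80.86 dB SPL

Combined at 3.4 m: 10·log₁₀(10^(78.4/10)+10^(87.7/10)) = 88.182 dB SPL.
Then apply −20·log₁₀(7.9/3.4) = -7.323 dB → 80.86 dB SPL.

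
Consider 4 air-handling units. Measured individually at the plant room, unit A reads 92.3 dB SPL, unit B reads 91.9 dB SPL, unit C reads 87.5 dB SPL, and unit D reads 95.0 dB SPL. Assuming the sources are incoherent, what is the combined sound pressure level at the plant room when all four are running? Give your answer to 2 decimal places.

Uncorrelated sources add in intensity (power), not in dB.
L_total = 10·log₁₀(10^(92.3/10) + 10^(91.9/10) + 10^(87.5/10) + 10^(95.0/10)) = 10·log₁₀(6972000000) = 98.43 dB SPL.

98.43 dB SPL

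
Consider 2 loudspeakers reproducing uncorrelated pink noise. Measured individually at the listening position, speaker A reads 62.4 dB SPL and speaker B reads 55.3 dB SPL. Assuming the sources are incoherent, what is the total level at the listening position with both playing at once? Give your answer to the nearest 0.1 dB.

63.2 dB SPL

Incoherent sources sum as intensities:
L_total = 10·log₁₀(10^(62.4/10) + 10^(55.3/10)) = 10·log₁₀(2077000) = 63.2 dB SPL.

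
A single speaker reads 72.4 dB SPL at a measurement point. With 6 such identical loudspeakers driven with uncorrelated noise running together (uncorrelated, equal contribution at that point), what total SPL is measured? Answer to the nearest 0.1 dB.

80.2 dB SPL

6 equal incoherent sources raise the level by 10·log₁₀(6) = 7.78 dB.
L_total = 72.4 + 7.78 = 80.2 dB SPL.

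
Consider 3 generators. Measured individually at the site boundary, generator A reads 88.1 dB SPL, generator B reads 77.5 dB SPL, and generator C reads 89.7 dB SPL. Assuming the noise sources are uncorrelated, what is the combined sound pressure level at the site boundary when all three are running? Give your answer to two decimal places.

Uncorrelated sources add in intensity (power), not in dB.
L_total = 10·log₁₀(10^(88.1/10) + 10^(77.5/10) + 10^(89.7/10)) = 10·log₁₀(1635000000) = 92.14 dB SPL.

92.14 dB SPL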